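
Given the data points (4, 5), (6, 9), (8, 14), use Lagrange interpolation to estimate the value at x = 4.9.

Lagrange interpolation formula:
P(x) = Σ yᵢ × Lᵢ(x)
where Lᵢ(x) = Π_{j≠i} (x - xⱼ)/(xᵢ - xⱼ)

L_0(4.9) = (4.9 - 6)/(4 - 6) × (4.9 - 8)/(4 - 8) = 0.426250
L_1(4.9) = (4.9 - 4)/(6 - 4) × (4.9 - 8)/(6 - 8) = 0.697500
L_2(4.9) = (4.9 - 4)/(8 - 4) × (4.9 - 6)/(8 - 6) = -0.123750

P(4.9) = 5×L_0(4.9) + 9×L_1(4.9) + 14×L_2(4.9)
P(4.9) = 6.676250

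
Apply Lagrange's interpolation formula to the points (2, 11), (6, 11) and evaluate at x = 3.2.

Lagrange interpolation formula:
P(x) = Σ yᵢ × Lᵢ(x)
where Lᵢ(x) = Π_{j≠i} (x - xⱼ)/(xᵢ - xⱼ)

L_0(3.2) = (3.2 - 6)/(2 - 6) = 0.700000
L_1(3.2) = (3.2 - 2)/(6 - 2) = 0.300000

P(3.2) = 11×L_0(3.2) + 11×L_1(3.2)
P(3.2) = 11.000000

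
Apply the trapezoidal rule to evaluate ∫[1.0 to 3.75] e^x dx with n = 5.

f(x) = e^x
a = 1.0, b = 3.75, n = 5
h = (b - a)/n = 0.550000

Trapezoidal rule: (h/2)[f(x₀) + 2f(x₁) + 2f(x₂) + ... + f(xₙ)]

x_0 = 1.0000, f(x_0) = 2.718282, coefficient = 1
x_1 = 1.5500, f(x_1) = 4.711470, coefficient = 2
x_2 = 2.1000, f(x_2) = 8.166170, coefficient = 2
x_3 = 2.6500, f(x_3) = 14.154039, coefficient = 2
x_4 = 3.2000, f(x_4) = 24.532530, coefficient = 2
x_5 = 3.7500, f(x_5) = 42.521082, coefficient = 1

I ≈ (0.550000/2) × 148.367782 = 40.801140
Exact value: 39.802800
Error: 0.998340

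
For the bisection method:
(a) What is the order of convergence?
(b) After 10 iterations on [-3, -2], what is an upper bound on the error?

(a) Bisection has linear (order 1) convergence; the error is halved each step.

(b) Error bound = (b-a)/2^n = (-2 - (-3))/2^{10}
    = 1/2^{10}

(a) 1 (linear); (b) error ≤ 9.77e-04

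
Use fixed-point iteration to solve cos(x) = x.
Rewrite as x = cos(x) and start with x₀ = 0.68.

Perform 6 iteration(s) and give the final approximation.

Equation: cos(x) = x
Fixed-point form: x = cos(x)
x₀ = 0.68

x_1 = g(0.680000) = 0.777573
x_2 = g(0.777573) = 0.712618
x_3 = g(0.712618) = 0.756652
x_4 = g(0.756652) = 0.727138
x_5 = g(0.727138) = 0.747080
x_6 = g(0.747080) = 0.733676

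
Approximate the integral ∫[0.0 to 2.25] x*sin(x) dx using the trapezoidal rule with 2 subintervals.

f(x) = x*sin(x)
a = 0.0, b = 2.25, n = 2
h = (b - a)/n = 1.125000

Trapezoidal rule: (h/2)[f(x₀) + 2f(x₁) + 2f(x₂) + ... + f(xₙ)]

x_0 = 0.0000, f(x_0) = 0.000000, coefficient = 1
x_1 = 1.1250, f(x_1) = 1.015051, coefficient = 2
x_2 = 2.2500, f(x_2) = 1.750665, coefficient = 1

I ≈ (1.125000/2) × 3.780767 = 2.126681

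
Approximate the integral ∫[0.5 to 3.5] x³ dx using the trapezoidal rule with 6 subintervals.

f(x) = x³
a = 0.5, b = 3.5, n = 6
h = (b - a)/n = 0.500000

Trapezoidal rule: (h/2)[f(x₀) + 2f(x₁) + 2f(x₂) + ... + f(xₙ)]

x_0 = 0.5000, f(x_0) = 0.125000, coefficient = 1
x_1 = 1.0000, f(x_1) = 1.000000, coefficient = 2
x_2 = 1.5000, f(x_2) = 3.375000, coefficient = 2
x_3 = 2.0000, f(x_3) = 8.000000, coefficient = 2
x_4 = 2.5000, f(x_4) = 15.625000, coefficient = 2
x_5 = 3.0000, f(x_5) = 27.000000, coefficient = 2
x_6 = 3.5000, f(x_6) = 42.875000, coefficient = 1

I ≈ (0.500000/2) × 153.000000 = 38.250000
Exact value: 37.500000
Error: 0.750000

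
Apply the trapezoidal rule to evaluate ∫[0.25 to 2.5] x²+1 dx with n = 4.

f(x) = x²+1
a = 0.25, b = 2.5, n = 4
h = (b - a)/n = 0.562500

Trapezoidal rule: (h/2)[f(x₀) + 2f(x₁) + 2f(x₂) + ... + f(xₙ)]

x_0 = 0.2500, f(x_0) = 1.062500, coefficient = 1
x_1 = 0.8125, f(x_1) = 1.660156, coefficient = 2
x_2 = 1.3750, f(x_2) = 2.890625, coefficient = 2
x_3 = 1.9375, f(x_3) = 4.753906, coefficient = 2
x_4 = 2.5000, f(x_4) = 7.250000, coefficient = 1

I ≈ (0.562500/2) × 26.921875 = 7.571777
Exact value: 7.453125
Error: 0.118652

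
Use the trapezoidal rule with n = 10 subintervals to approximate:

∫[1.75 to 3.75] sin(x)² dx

f(x) = sin(x)²
a = 1.75, b = 3.75, n = 10
h = (b - a)/n = 0.200000

Trapezoidal rule: (h/2)[f(x₀) + 2f(x₁) + 2f(x₂) + ... + f(xₙ)]

x_0 = 1.7500, f(x_0) = 0.968228, coefficient = 1
x_1 = 1.9500, f(x_1) = 0.862966, coefficient = 2
x_2 = 2.1500, f(x_2) = 0.700400, coefficient = 2
x_3 = 2.3500, f(x_3) = 0.506194, coefficient = 2
x_4 = 2.5500, f(x_4) = 0.311011, coefficient = 2
x_5 = 2.7500, f(x_5) = 0.145665, coefficient = 2
x_6 = 2.9500, f(x_6) = 0.036261, coefficient = 2
x_7 = 3.1500, f(x_7) = 0.000071, coefficient = 2
x_8 = 3.3500, f(x_8) = 0.042808, coefficient = 2
x_9 = 3.5500, f(x_9) = 0.157727, coefficient = 2
x_10 = 3.7500, f(x_10) = 0.326682, coefficient = 1

I ≈ (0.200000/2) × 6.821116 = 0.682112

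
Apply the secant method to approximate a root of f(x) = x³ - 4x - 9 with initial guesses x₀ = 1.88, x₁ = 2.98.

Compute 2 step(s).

f(x) = x³ - 4x - 9
x₀ = 1.88, x₁ = 2.98

Secant formula: x_{n+1} = x_n - f(x_n)(x_n - x_{n-1})/(f(x_n) - f(x_{n-1}))

Iteration 1:
  f(1.880000) = -9.875328
  f(2.980000) = 5.543592
  x_2 = 2.980000 - 5.543592×(2.980000 - 1.880000)/(5.543592 - (-9.875328))
       = 2.584515
Iteration 2:
  f(2.980000) = 5.543592
  f(2.584515) = -2.074229
  x_3 = 2.584515 - (-2.074229)×(2.584515 - 2.980000)/(-2.074229 - 5.543592)
       = 2.692200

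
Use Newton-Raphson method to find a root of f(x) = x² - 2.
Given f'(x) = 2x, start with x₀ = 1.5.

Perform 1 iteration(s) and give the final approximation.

f(x) = x² - 2
f'(x) = 2x
x₀ = 1.5

Newton-Raphson formula: x_{n+1} = x_n - f(x_n)/f'(x_n)

Iteration 1:
  f(1.500000) = 0.250000
  f'(1.500000) = 3.000000
  x_1 = 1.500000 - 0.250000/3.000000 = 1.416667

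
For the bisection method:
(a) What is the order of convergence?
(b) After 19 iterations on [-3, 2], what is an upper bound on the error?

(a) Bisection has linear (order 1) convergence; the error is halved each step.

(b) Error bound = (b-a)/2^n = (2 - (-3))/2^{19}
    = 5/2^{19}

(a) 1 (linear); (b) error ≤ 9.54e-06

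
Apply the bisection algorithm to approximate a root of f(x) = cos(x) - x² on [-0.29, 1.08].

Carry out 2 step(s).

f(x) = cos(x) - x²
Initial interval: [-0.29, 1.08]

Iteration 1:
  c_1 = (-0.290000 + 1.080000)/2 = 0.395000
  f(c_1) = f(0.395000) = 0.766972
  f(a) × f(c) ≥ 0, new interval: [0.395000, 1.080000]
Iteration 2:
  c_2 = (0.395000 + 1.080000)/2 = 0.737500
  f(c_2) = f(0.737500) = 0.196246
  f(a) × f(c) ≥ 0, new interval: [0.737500, 1.080000]

After 2 iteration(s), the approximation is c_2 = 0.737500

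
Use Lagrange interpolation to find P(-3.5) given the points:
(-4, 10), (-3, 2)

Lagrange interpolation formula:
P(x) = Σ yᵢ × Lᵢ(x)
where Lᵢ(x) = Π_{j≠i} (x - xⱼ)/(xᵢ - xⱼ)

L_0(-3.5) = (-3.5 - (-3))/(-4 - (-3)) = 0.500000
L_1(-3.5) = (-3.5 - (-4))/(-3 - (-4)) = 0.500000

P(-3.5) = 10×L_0(-3.5) + 2×L_1(-3.5)
P(-3.5) = 6.000000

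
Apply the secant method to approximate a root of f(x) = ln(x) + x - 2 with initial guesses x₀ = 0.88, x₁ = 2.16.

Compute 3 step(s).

f(x) = ln(x) + x - 2
x₀ = 0.88, x₁ = 2.16

Secant formula: x_{n+1} = x_n - f(x_n)(x_n - x_{n-1})/(f(x_n) - f(x_{n-1}))

Iteration 1:
  f(0.880000) = -1.247833
  f(2.160000) = 0.930108
  x_2 = 2.160000 - 0.930108×(2.160000 - 0.880000)/(0.930108 - (-1.247833))
       = 1.613365
Iteration 2:
  f(2.160000) = 0.930108
  f(1.613365) = 0.091687
  x_3 = 1.613365 - 0.091687×(1.613365 - 2.160000)/(0.091687 - 0.930108)
       = 1.553587
Iteration 3:
  f(1.613365) = 0.091687
  f(1.553587) = -0.005847
  x_4 = 1.553587 - (-0.005847)×(1.553587 - 1.613365)/(-0.005847 - 0.091687)
       = 1.557170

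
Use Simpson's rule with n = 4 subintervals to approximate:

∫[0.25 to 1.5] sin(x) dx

f(x) = sin(x)
a = 0.25, b = 1.5, n = 4
h = (b - a)/n = 0.312500

Simpson's rule: (h/3)[f(x₀) + 4f(x₁) + 2f(x₂) + ... + f(xₙ)]

x_0 = 0.2500, f(x_0) = 0.247404, coefficient = 1
x_1 = 0.5625, f(x_1) = 0.533303, coefficient = 4
x_2 = 0.8750, f(x_2) = 0.767544, coefficient = 2
x_3 = 1.1875, f(x_3) = 0.927437, coefficient = 4
x_4 = 1.5000, f(x_4) = 0.997495, coefficient = 1

I ≈ (0.312500/3) × 8.622944 = 0.898223
Exact value: 0.898175
Error: 0.000048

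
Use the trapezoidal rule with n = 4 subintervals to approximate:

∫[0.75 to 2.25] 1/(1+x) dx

f(x) = 1/(1+x)
a = 0.75, b = 2.25, n = 4
h = (b - a)/n = 0.375000

Trapezoidal rule: (h/2)[f(x₀) + 2f(x₁) + 2f(x₂) + ... + f(xₙ)]

x_0 = 0.7500, f(x_0) = 0.571429, coefficient = 1
x_1 = 1.1250, f(x_1) = 0.470588, coefficient = 2
x_2 = 1.5000, f(x_2) = 0.400000, coefficient = 2
x_3 = 1.8750, f(x_3) = 0.347826, coefficient = 2
x_4 = 2.2500, f(x_4) = 0.307692, coefficient = 1

I ≈ (0.375000/2) × 3.315950 = 0.621741
Exact value: 0.619039
Error: 0.002701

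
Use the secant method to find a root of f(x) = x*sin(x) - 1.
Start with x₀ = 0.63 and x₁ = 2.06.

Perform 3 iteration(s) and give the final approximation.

f(x) = x*sin(x) - 1
x₀ = 0.63, x₁ = 2.06

Secant formula: x_{n+1} = x_n - f(x_n)(x_n - x_{n-1})/(f(x_n) - f(x_{n-1}))

Iteration 1:
  f(0.630000) = -0.628839
  f(2.060000) = 0.818377
  x_2 = 2.060000 - 0.818377×(2.060000 - 0.630000)/(0.818377 - (-0.628839))
       = 1.251358
Iteration 2:
  f(2.060000) = 0.818377
  f(1.251358) = 0.188055
  x_3 = 1.251358 - 0.188055×(1.251358 - 2.060000)/(0.188055 - 0.818377)
       = 1.010103
Iteration 3:
  f(1.251358) = 0.188055
  f(1.010103) = -0.144558
  x_4 = 1.010103 - (-0.144558)×(1.010103 - 1.251358)/(-0.144558 - 0.188055)
       = 1.114956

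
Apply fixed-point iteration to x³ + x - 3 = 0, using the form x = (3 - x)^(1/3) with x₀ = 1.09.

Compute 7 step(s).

Equation: x³ + x - 3 = 0
Fixed-point form: x = (3 - x)^(1/3)
x₀ = 1.09

x_1 = g(1.090000) = 1.240731
x_2 = g(1.240731) = 1.207195
x_3 = g(1.207195) = 1.214817
x_4 = g(1.214817) = 1.213093
x_5 = g(1.213093) = 1.213484
x_6 = g(1.213484) = 1.213395
x_7 = g(1.213395) = 1.213415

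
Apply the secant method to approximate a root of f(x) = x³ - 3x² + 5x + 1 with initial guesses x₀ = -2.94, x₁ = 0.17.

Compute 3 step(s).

f(x) = x³ - 3x² + 5x + 1
x₀ = -2.94, x₁ = 0.17

Secant formula: x_{n+1} = x_n - f(x_n)(x_n - x_{n-1})/(f(x_n) - f(x_{n-1}))

Iteration 1:
  f(-2.940000) = -65.042984
  f(0.170000) = 1.768213
  x_2 = 0.170000 - 1.768213×(0.170000 - (-2.940000))/(1.768213 - (-65.042984))
       = 0.087691
Iteration 2:
  f(0.170000) = 1.768213
  f(0.087691) = 1.416062
  x_3 = 0.087691 - 1.416062×(0.087691 - 0.170000)/(1.416062 - 1.768213)
       = -0.243286
Iteration 3:
  f(0.087691) = 1.416062
  f(-0.243286) = -0.408395
  x_4 = -0.243286 - (-0.408395)×(-0.243286 - 0.087691)/(-0.408395 - 1.416062)
       = -0.169199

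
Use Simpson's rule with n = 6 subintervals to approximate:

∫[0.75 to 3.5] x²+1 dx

f(x) = x²+1
a = 0.75, b = 3.5, n = 6
h = (b - a)/n = 0.458333

Simpson's rule: (h/3)[f(x₀) + 4f(x₁) + 2f(x₂) + ... + f(xₙ)]

x_0 = 0.7500, f(x_0) = 1.562500, coefficient = 1
x_1 = 1.2083, f(x_1) = 2.460069, coefficient = 4
x_2 = 1.6667, f(x_2) = 3.777778, coefficient = 2
x_3 = 2.1250, f(x_3) = 5.515625, coefficient = 4
x_4 = 2.5833, f(x_4) = 7.673611, coefficient = 2
x_5 = 3.0417, f(x_5) = 10.251736, coefficient = 4
x_6 = 3.5000, f(x_6) = 13.250000, coefficient = 1

I ≈ (0.458333/3) × 110.625000 = 16.901042
Exact value: 16.901042
Error: 0.000000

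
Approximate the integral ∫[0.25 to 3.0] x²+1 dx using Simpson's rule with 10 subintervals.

f(x) = x²+1
a = 0.25, b = 3.0, n = 10
h = (b - a)/n = 0.275000

Simpson's rule: (h/3)[f(x₀) + 4f(x₁) + 2f(x₂) + ... + f(xₙ)]

x_0 = 0.2500, f(x_0) = 1.062500, coefficient = 1
x_1 = 0.5250, f(x_1) = 1.275625, coefficient = 4
x_2 = 0.8000, f(x_2) = 1.640000, coefficient = 2
x_3 = 1.0750, f(x_3) = 2.155625, coefficient = 4
x_4 = 1.3500, f(x_4) = 2.822500, coefficient = 2
x_5 = 1.6250, f(x_5) = 3.640625, coefficient = 4
x_6 = 1.9000, f(x_6) = 4.610000, coefficient = 2
x_7 = 2.1750, f(x_7) = 5.730625, coefficient = 4
x_8 = 2.4500, f(x_8) = 7.002500, coefficient = 2
x_9 = 2.7250, f(x_9) = 8.425625, coefficient = 4
x_10 = 3.0000, f(x_10) = 10.000000, coefficient = 1

I ≈ (0.275000/3) × 128.125000 = 11.744792
Exact value: 11.744792
Error: 0.000000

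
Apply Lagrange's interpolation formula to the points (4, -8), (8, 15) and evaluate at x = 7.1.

Lagrange interpolation formula:
P(x) = Σ yᵢ × Lᵢ(x)
where Lᵢ(x) = Π_{j≠i} (x - xⱼ)/(xᵢ - xⱼ)

L_0(7.1) = (7.1 - 8)/(4 - 8) = 0.225000
L_1(7.1) = (7.1 - 4)/(8 - 4) = 0.775000

P(7.1) = (-8)×L_0(7.1) + 15×L_1(7.1)
P(7.1) = 9.825000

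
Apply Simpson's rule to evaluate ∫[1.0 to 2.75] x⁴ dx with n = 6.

f(x) = x⁴
a = 1.0, b = 2.75, n = 6
h = (b - a)/n = 0.291667

Simpson's rule: (h/3)[f(x₀) + 4f(x₁) + 2f(x₂) + ... + f(xₙ)]

x_0 = 1.0000, f(x_0) = 1.000000, coefficient = 1
x_1 = 1.2917, f(x_1) = 2.783568, coefficient = 4
x_2 = 1.5833, f(x_2) = 6.284770, coefficient = 2
x_3 = 1.8750, f(x_3) = 12.359619, coefficient = 4
x_4 = 2.1667, f(x_4) = 22.037809, coefficient = 2
x_5 = 2.4583, f(x_5) = 36.522717, coefficient = 4
x_6 = 2.7500, f(x_6) = 57.191406, coefficient = 1

I ≈ (0.291667/3) × 321.500181 = 31.256962
Exact value: 31.255273
Error: 0.001689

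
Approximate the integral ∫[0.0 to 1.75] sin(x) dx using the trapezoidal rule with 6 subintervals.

f(x) = sin(x)
a = 0.0, b = 1.75, n = 6
h = (b - a)/n = 0.291667

Trapezoidal rule: (h/2)[f(x₀) + 2f(x₁) + 2f(x₂) + ... + f(xₙ)]

x_0 = 0.0000, f(x_0) = 0.000000, coefficient = 1
x_1 = 0.2917, f(x_1) = 0.287549, coefficient = 2
x_2 = 0.5833, f(x_2) = 0.550809, coefficient = 2
x_3 = 0.8750, f(x_3) = 0.767544, coefficient = 2
x_4 = 1.1667, f(x_4) = 0.919445, coefficient = 2
x_5 = 1.4583, f(x_5) = 0.993683, coefficient = 2
x_6 = 1.7500, f(x_6) = 0.983986, coefficient = 1

I ≈ (0.291667/2) × 8.022044 = 1.169881
Exact value: 1.178246
Error: 0.008365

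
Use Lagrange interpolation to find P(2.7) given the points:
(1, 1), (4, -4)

Lagrange interpolation formula:
P(x) = Σ yᵢ × Lᵢ(x)
where Lᵢ(x) = Π_{j≠i} (x - xⱼ)/(xᵢ - xⱼ)

L_0(2.7) = (2.7 - 4)/(1 - 4) = 0.433333
L_1(2.7) = (2.7 - 1)/(4 - 1) = 0.566667

P(2.7) = 1×L_0(2.7) + (-4)×L_1(2.7)
P(2.7) = -1.833333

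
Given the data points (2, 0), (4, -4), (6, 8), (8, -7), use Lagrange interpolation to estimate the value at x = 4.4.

Lagrange interpolation formula:
P(x) = Σ yᵢ × Lᵢ(x)
where Lᵢ(x) = Π_{j≠i} (x - xⱼ)/(xᵢ - xⱼ)

L_0(4.4) = (4.4 - 4)/(2 - 4) × (4.4 - 6)/(2 - 6) × (4.4 - 8)/(2 - 8) = -0.048000
L_1(4.4) = (4.4 - 2)/(4 - 2) × (4.4 - 6)/(4 - 6) × (4.4 - 8)/(4 - 8) = 0.864000
L_2(4.4) = (4.4 - 2)/(6 - 2) × (4.4 - 4)/(6 - 4) × (4.4 - 8)/(6 - 8) = 0.216000
L_3(4.4) = (4.4 - 2)/(8 - 2) × (4.4 - 4)/(8 - 4) × (4.4 - 6)/(8 - 6) = -0.032000

P(4.4) = 0×L_0(4.4) + (-4)×L_1(4.4) + 8×L_2(4.4) + (-7)×L_3(4.4)
P(4.4) = -1.504000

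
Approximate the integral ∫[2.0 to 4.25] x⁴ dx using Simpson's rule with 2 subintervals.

f(x) = x⁴
a = 2.0, b = 4.25, n = 2
h = (b - a)/n = 1.125000

Simpson's rule: (h/3)[f(x₀) + 4f(x₁) + 2f(x₂) + ... + f(xₙ)]

x_0 = 2.0000, f(x_0) = 16.000000, coefficient = 1
x_1 = 3.1250, f(x_1) = 95.367432, coefficient = 4
x_2 = 4.2500, f(x_2) = 326.253906, coefficient = 1

I ≈ (1.125000/3) × 723.723633 = 271.396362
Exact value: 270.915820
Error: 0.480542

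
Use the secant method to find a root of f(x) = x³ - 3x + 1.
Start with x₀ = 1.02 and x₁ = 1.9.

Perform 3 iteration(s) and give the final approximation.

f(x) = x³ - 3x + 1
x₀ = 1.02, x₁ = 1.9

Secant formula: x_{n+1} = x_n - f(x_n)(x_n - x_{n-1})/(f(x_n) - f(x_{n-1}))

Iteration 1:
  f(1.020000) = -0.998792
  f(1.900000) = 2.159000
  x_2 = 1.900000 - 2.159000×(1.900000 - 1.020000)/(2.159000 - (-0.998792))
       = 1.298339
Iteration 2:
  f(1.900000) = 2.159000
  f(1.298339) = -0.706427
  x_3 = 1.298339 - (-0.706427)×(1.298339 - 1.900000)/(-0.706427 - 2.159000)
       = 1.446669
Iteration 3:
  f(1.298339) = -0.706427
  f(1.446669) = -0.312343
  x_4 = 1.446669 - (-0.312343)×(1.446669 - 1.298339)/(-0.312343 - (-0.706427))
       = 1.564233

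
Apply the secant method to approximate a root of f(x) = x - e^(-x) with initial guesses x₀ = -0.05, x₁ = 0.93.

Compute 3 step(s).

f(x) = x - e^(-x)
x₀ = -0.05, x₁ = 0.93

Secant formula: x_{n+1} = x_n - f(x_n)(x_n - x_{n-1})/(f(x_n) - f(x_{n-1}))

Iteration 1:
  f(-0.050000) = -1.101271
  f(0.930000) = 0.535446
  x_2 = 0.930000 - 0.535446×(0.930000 - (-0.050000))/(0.535446 - (-1.101271))
       = 0.609396
Iteration 2:
  f(0.930000) = 0.535446
  f(0.609396) = 0.065718
  x_3 = 0.609396 - 0.065718×(0.609396 - 0.930000)/(0.065718 - 0.535446)
       = 0.564542
Iteration 3:
  f(0.609396) = 0.065718
  f(0.564542) = -0.004078
  x_4 = 0.564542 - (-0.004078)×(0.564542 - 0.609396)/(-0.004078 - 0.065718)
       = 0.567163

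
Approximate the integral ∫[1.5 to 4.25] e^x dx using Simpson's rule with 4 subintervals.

f(x) = e^x
a = 1.5, b = 4.25, n = 4
h = (b - a)/n = 0.687500

Simpson's rule: (h/3)[f(x₀) + 4f(x₁) + 2f(x₂) + ... + f(xₙ)]

x_0 = 1.5000, f(x_0) = 4.481689, coefficient = 1
x_1 = 2.1875, f(x_1) = 8.912903, coefficient = 4
x_2 = 2.8750, f(x_2) = 17.725424, coefficient = 2
x_3 = 3.5625, f(x_3) = 35.251215, coefficient = 4
x_4 = 4.2500, f(x_4) = 70.105412, coefficient = 1

I ≈ (0.687500/3) × 286.694422 = 65.700805
Exact value: 65.623723
Error: 0.077082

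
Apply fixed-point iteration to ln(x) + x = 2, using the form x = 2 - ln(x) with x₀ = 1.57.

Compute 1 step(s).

Equation: ln(x) + x = 2
Fixed-point form: x = 2 - ln(x)
x₀ = 1.57

x_1 = g(1.570000) = 1.548924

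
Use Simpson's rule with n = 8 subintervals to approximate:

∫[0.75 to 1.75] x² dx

f(x) = x²
a = 0.75, b = 1.75, n = 8
h = (b - a)/n = 0.125000

Simpson's rule: (h/3)[f(x₀) + 4f(x₁) + 2f(x₂) + ... + f(xₙ)]

x_0 = 0.7500, f(x_0) = 0.562500, coefficient = 1
x_1 = 0.8750, f(x_1) = 0.765625, coefficient = 4
x_2 = 1.0000, f(x_2) = 1.000000, coefficient = 2
x_3 = 1.1250, f(x_3) = 1.265625, coefficient = 4
x_4 = 1.2500, f(x_4) = 1.562500, coefficient = 2
x_5 = 1.3750, f(x_5) = 1.890625, coefficient = 4
x_6 = 1.5000, f(x_6) = 2.250000, coefficient = 2
x_7 = 1.6250, f(x_7) = 2.640625, coefficient = 4
x_8 = 1.7500, f(x_8) = 3.062500, coefficient = 1

I ≈ (0.125000/3) × 39.500000 = 1.645833
Exact value: 1.645833
Error: 0.000000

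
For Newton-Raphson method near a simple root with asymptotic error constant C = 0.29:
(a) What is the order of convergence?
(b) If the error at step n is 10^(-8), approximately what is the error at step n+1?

(a) Newton-Raphson has quadratic (order 2) convergence near simple roots.
    This means |e_{n+1}| ≈ C|e_n|².

(b) With |e_n| = 10^(-8) and C = 0.29:
    |e_{n+1}| ≈ 0.29 × (10^(-8))² = 0.29 × 10^(-16)

(a) 2 (quadratic); (b) |e_{n+1}| ≈ 2.900e-17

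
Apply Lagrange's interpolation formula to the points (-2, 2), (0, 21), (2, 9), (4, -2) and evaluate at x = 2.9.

Lagrange interpolation formula:
P(x) = Σ yᵢ × Lᵢ(x)
where Lᵢ(x) = Π_{j≠i} (x - xⱼ)/(xᵢ - xⱼ)

L_0(2.9) = (2.9 - 0)/(-2 - 0) × (2.9 - 2)/(-2 - 2) × (2.9 - 4)/(-2 - 4) = 0.059813
L_1(2.9) = (2.9 - (-2))/(0 - (-2)) × (2.9 - 2)/(0 - 2) × (2.9 - 4)/(0 - 4) = -0.303188
L_2(2.9) = (2.9 - (-2))/(2 - (-2)) × (2.9 - 0)/(2 - 0) × (2.9 - 4)/(2 - 4) = 0.976938
L_3(2.9) = (2.9 - (-2))/(4 - (-2)) × (2.9 - 0)/(4 - 0) × (2.9 - 2)/(4 - 2) = 0.266437

P(2.9) = 2×L_0(2.9) + 21×L_1(2.9) + 9×L_2(2.9) + (-2)×L_3(2.9)
P(2.9) = 2.012250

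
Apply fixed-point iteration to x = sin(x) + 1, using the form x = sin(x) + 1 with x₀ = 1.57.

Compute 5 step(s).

Equation: x = sin(x) + 1
Fixed-point form: x = sin(x) + 1
x₀ = 1.57

x_1 = g(1.570000) = 2.000000
x_2 = g(2.000000) = 1.909298
x_3 = g(1.909298) = 1.943253
x_4 = g(1.943253) = 1.931436
x_5 = g(1.931436) = 1.935671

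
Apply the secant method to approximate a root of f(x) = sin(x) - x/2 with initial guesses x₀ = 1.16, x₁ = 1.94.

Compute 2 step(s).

f(x) = sin(x) - x/2
x₀ = 1.16, x₁ = 1.94

Secant formula: x_{n+1} = x_n - f(x_n)(x_n - x_{n-1})/(f(x_n) - f(x_{n-1}))

Iteration 1:
  f(1.160000) = 0.336803
  f(1.940000) = -0.037385
  x_2 = 1.940000 - (-0.037385)×(1.940000 - 1.160000)/(-0.037385 - 0.336803)
       = 1.862071
Iteration 2:
  f(1.940000) = -0.037385
  f(1.862071) = 0.026843
  x_3 = 1.862071 - 0.026843×(1.862071 - 1.940000)/(0.026843 - (-0.037385))
       = 1.894640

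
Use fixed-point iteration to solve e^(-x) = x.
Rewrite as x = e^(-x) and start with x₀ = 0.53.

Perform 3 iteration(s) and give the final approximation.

Equation: e^(-x) = x
Fixed-point form: x = e^(-x)
x₀ = 0.53

x_1 = g(0.530000) = 0.588605
x_2 = g(0.588605) = 0.555101
x_3 = g(0.555101) = 0.574014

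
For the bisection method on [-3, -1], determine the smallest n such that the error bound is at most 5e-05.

We need (b-a)/2^n ≤ 5e-05
(-1 - (-3))/2^n ≤ 5e-05
2/2^n ≤ 5e-05
2^n ≥ 40000
n ≥ log₂(40000) = 15.29
n ≥ 16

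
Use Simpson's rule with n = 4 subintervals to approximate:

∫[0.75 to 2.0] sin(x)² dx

f(x) = sin(x)²
a = 0.75, b = 2.0, n = 4
h = (b - a)/n = 0.312500

Simpson's rule: (h/3)[f(x₀) + 4f(x₁) + 2f(x₂) + ... + f(xₙ)]

x_0 = 0.7500, f(x_0) = 0.464631, coefficient = 1
x_1 = 1.0625, f(x_1) = 0.763133, coefficient = 4
x_2 = 1.3750, f(x_2) = 0.962151, coefficient = 2
x_3 = 1.6875, f(x_3) = 0.986442, coefficient = 4
x_4 = 2.0000, f(x_4) = 0.826822, coefficient = 1

I ≈ (0.312500/3) × 10.214056 = 1.063964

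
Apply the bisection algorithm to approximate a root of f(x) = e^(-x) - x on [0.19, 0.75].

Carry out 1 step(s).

f(x) = e^(-x) - x
Initial interval: [0.19, 0.75]

Iteration 1:
  c_1 = (0.190000 + 0.750000)/2 = 0.470000
  f(c_1) = f(0.470000) = 0.155002
  f(a) × f(c) ≥ 0, new interval: [0.470000, 0.750000]

After 1 iteration(s), the approximation is c_1 = 0.470000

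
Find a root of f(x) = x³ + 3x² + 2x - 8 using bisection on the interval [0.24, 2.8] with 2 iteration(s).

f(x) = x³ + 3x² + 2x - 8
Initial interval: [0.24, 2.8]

Iteration 1:
  c_1 = (0.240000 + 2.800000)/2 = 1.520000
  f(c_1) = f(1.520000) = 5.483008
  f(a) × f(c) < 0, new interval: [0.240000, 1.520000]
Iteration 2:
  c_2 = (0.240000 + 1.520000)/2 = 0.880000
  f(c_2) = f(0.880000) = -3.235328
  f(a) × f(c) ≥ 0, new interval: [0.880000, 1.520000]

After 2 iteration(s), the approximation is c_2 = 0.880000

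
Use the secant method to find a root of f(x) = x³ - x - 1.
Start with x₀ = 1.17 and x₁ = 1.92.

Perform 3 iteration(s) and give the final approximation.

f(x) = x³ - x - 1
x₀ = 1.17, x₁ = 1.92

Secant formula: x_{n+1} = x_n - f(x_n)(x_n - x_{n-1})/(f(x_n) - f(x_{n-1}))

Iteration 1:
  f(1.170000) = -0.568387
  f(1.920000) = 4.157888
  x_2 = 1.920000 - 4.157888×(1.920000 - 1.170000)/(4.157888 - (-0.568387))
       = 1.260196
Iteration 2:
  f(1.920000) = 4.157888
  f(1.260196) = -0.258887
  x_3 = 1.260196 - (-0.258887)×(1.260196 - 1.920000)/(-0.258887 - 4.157888)
       = 1.298870
Iteration 3:
  f(1.260196) = -0.258887
  f(1.298870) = -0.107595
  x_4 = 1.298870 - (-0.107595)×(1.298870 - 1.260196)/(-0.107595 - (-0.258887))
       = 1.326374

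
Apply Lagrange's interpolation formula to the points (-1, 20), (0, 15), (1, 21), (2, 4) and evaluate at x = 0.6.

Lagrange interpolation formula:
P(x) = Σ yᵢ × Lᵢ(x)
where Lᵢ(x) = Π_{j≠i} (x - xⱼ)/(xᵢ - xⱼ)

L_0(0.6) = (0.6 - 0)/(-1 - 0) × (0.6 - 1)/(-1 - 1) × (0.6 - 2)/(-1 - 2) = -0.056000
L_1(0.6) = (0.6 - (-1))/(0 - (-1)) × (0.6 - 1)/(0 - 1) × (0.6 - 2)/(0 - 2) = 0.448000
L_2(0.6) = (0.6 - (-1))/(1 - (-1)) × (0.6 - 0)/(1 - 0) × (0.6 - 2)/(1 - 2) = 0.672000
L_3(0.6) = (0.6 - (-1))/(2 - (-1)) × (0.6 - 0)/(2 - 0) × (0.6 - 1)/(2 - 1) = -0.064000

P(0.6) = 20×L_0(0.6) + 15×L_1(0.6) + 21×L_2(0.6) + 4×L_3(0.6)
P(0.6) = 19.456000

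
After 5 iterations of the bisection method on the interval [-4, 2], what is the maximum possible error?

Bisection error bound: |error| ≤ (b-a)/2^n
|error| ≤ (2 - (-4))/2^5 = 6/2^5
|error| ≤ 0.1875000000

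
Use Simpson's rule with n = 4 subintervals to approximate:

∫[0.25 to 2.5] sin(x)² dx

f(x) = sin(x)²
a = 0.25, b = 2.5, n = 4
h = (b - a)/n = 0.562500

Simpson's rule: (h/3)[f(x₀) + 4f(x₁) + 2f(x₂) + ... + f(xₙ)]

x_0 = 0.2500, f(x_0) = 0.061209, coefficient = 1
x_1 = 0.8125, f(x_1) = 0.527089, coefficient = 4
x_2 = 1.3750, f(x_2) = 0.962151, coefficient = 2
x_3 = 1.9375, f(x_3) = 0.871449, coefficient = 4
x_4 = 2.5000, f(x_4) = 0.358169, coefficient = 1

I ≈ (0.562500/3) × 7.937830 = 1.488343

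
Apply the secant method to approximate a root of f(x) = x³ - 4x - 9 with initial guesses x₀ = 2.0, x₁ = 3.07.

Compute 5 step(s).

f(x) = x³ - 4x - 9
x₀ = 2.0, x₁ = 3.07

Secant formula: x_{n+1} = x_n - f(x_n)(x_n - x_{n-1})/(f(x_n) - f(x_{n-1}))

Iteration 1:
  f(2.000000) = -9.000000
  f(3.070000) = 7.654443
  x_2 = 3.070000 - 7.654443×(3.070000 - 2.000000)/(7.654443 - (-9.000000))
       = 2.578224
Iteration 2:
  f(3.070000) = 7.654443
  f(2.578224) = -2.174824
  x_3 = 2.578224 - (-2.174824)×(2.578224 - 3.070000)/(-2.174824 - 7.654443)
       = 2.687034
Iteration 3:
  f(2.578224) = -2.174824
  f(2.687034) = -0.347335
  x_4 = 2.687034 - (-0.347335)×(2.687034 - 2.578224)/(-0.347335 - (-2.174824))
       = 2.707715
Iteration 4:
  f(2.687034) = -0.347335
  f(2.707715) = 0.021351
  x_5 = 2.707715 - 0.021351×(2.707715 - 2.687034)/(0.021351 - (-0.347335))
       = 2.706517
Iteration 5:
  f(2.707715) = 0.021351
  f(2.706517) = -0.000189
  x_6 = 2.706517 - (-0.000189)×(2.706517 - 2.707715)/(-0.000189 - 0.021351)
       = 2.706528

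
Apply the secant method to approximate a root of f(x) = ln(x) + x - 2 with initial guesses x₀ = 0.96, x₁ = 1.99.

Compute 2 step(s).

f(x) = ln(x) + x - 2
x₀ = 0.96, x₁ = 1.99

Secant formula: x_{n+1} = x_n - f(x_n)(x_n - x_{n-1})/(f(x_n) - f(x_{n-1}))

Iteration 1:
  f(0.960000) = -1.080822
  f(1.990000) = 0.678135
  x_2 = 1.990000 - 0.678135×(1.990000 - 0.960000)/(0.678135 - (-1.080822))
       = 1.592902
Iteration 2:
  f(1.990000) = 0.678135
  f(1.592902) = 0.058459
  x_3 = 1.592902 - 0.058459×(1.592902 - 1.990000)/(0.058459 - 0.678135)
       = 1.555440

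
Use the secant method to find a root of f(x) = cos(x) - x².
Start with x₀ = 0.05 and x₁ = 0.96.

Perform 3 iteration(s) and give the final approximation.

f(x) = cos(x) - x²
x₀ = 0.05, x₁ = 0.96

Secant formula: x_{n+1} = x_n - f(x_n)(x_n - x_{n-1})/(f(x_n) - f(x_{n-1}))

Iteration 1:
  f(0.050000) = 0.996250
  f(0.960000) = -0.348080
  x_2 = 0.960000 - (-0.348080)×(0.960000 - 0.050000)/(-0.348080 - 0.996250)
       = 0.724379
Iteration 2:
  f(0.960000) = -0.348080
  f(0.724379) = 0.224187
  x_3 = 0.724379 - 0.224187×(0.724379 - 0.960000)/(0.224187 - (-0.348080))
       = 0.816684
Iteration 3:
  f(0.724379) = 0.224187
  f(0.816684) = 0.017669
  x_4 = 0.816684 - 0.017669×(0.816684 - 0.724379)/(0.017669 - 0.224187)
       = 0.824581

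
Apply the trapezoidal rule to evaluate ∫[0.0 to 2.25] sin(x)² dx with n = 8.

f(x) = sin(x)²
a = 0.0, b = 2.25, n = 8
h = (b - a)/n = 0.281250

Trapezoidal rule: (h/2)[f(x₀) + 2f(x₁) + 2f(x₂) + ... + f(xₙ)]

x_0 = 0.0000, f(x_0) = 0.000000, coefficient = 1
x_1 = 0.2812, f(x_1) = 0.077038, coefficient = 2
x_2 = 0.5625, f(x_2) = 0.284412, coefficient = 2
x_3 = 0.8438, f(x_3) = 0.558219, coefficient = 2
x_4 = 1.1250, f(x_4) = 0.814087, coefficient = 2
x_5 = 1.4062, f(x_5) = 0.973168, coefficient = 2
x_6 = 1.6875, f(x_6) = 0.986442, coefficient = 2
x_7 = 1.9688, f(x_7) = 0.849818, coefficient = 2
x_8 = 2.2500, f(x_8) = 0.605398, coefficient = 1

I ≈ (0.281250/2) × 9.691766 = 1.362905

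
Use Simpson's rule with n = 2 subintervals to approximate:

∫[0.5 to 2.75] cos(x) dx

f(x) = cos(x)
a = 0.5, b = 2.75, n = 2
h = (b - a)/n = 1.125000

Simpson's rule: (h/3)[f(x₀) + 4f(x₁) + 2f(x₂) + ... + f(xₙ)]

x_0 = 0.5000, f(x_0) = 0.877583, coefficient = 1
x_1 = 1.6250, f(x_1) = -0.054177, coefficient = 4
x_2 = 2.7500, f(x_2) = -0.924302, coefficient = 1

I ≈ (1.125000/3) × -0.263428 = -0.098786
Exact value: -0.097765
Error: 0.001021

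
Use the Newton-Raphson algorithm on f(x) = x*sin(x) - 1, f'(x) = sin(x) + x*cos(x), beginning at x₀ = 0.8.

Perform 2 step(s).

f(x) = x*sin(x) - 1
f'(x) = sin(x) + x*cos(x)
x₀ = 0.8

Newton-Raphson formula: x_{n+1} = x_n - f(x_n)/f'(x_n)

Iteration 1:
  f(0.800000) = -0.426115
  f'(0.800000) = 1.274721
  x_1 = 0.800000 - (-0.426115)/1.274721 = 1.134281
Iteration 2:
  f(1.134281) = 0.027920
  f'(1.134281) = 1.385786
  x_2 = 1.134281 - 0.027920/1.385786 = 1.114134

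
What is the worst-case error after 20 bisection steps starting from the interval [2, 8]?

Bisection error bound: |error| ≤ (b-a)/2^n
|error| ≤ (8 - 2)/2^20 = 6/2^20
|error| ≤ 0.0000057220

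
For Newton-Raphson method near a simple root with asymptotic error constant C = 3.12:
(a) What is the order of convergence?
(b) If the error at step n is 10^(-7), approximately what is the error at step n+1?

(a) Newton-Raphson has quadratic (order 2) convergence near simple roots.
    This means |e_{n+1}| ≈ C|e_n|².

(b) With |e_n| = 10^(-7) and C = 3.12:
    |e_{n+1}| ≈ 3.12 × (10^(-7))² = 3.12 × 10^(-14)

(a) 2 (quadratic); (b) |e_{n+1}| ≈ 3.120e-14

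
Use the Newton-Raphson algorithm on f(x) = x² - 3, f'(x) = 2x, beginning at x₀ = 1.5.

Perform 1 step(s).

f(x) = x² - 3
f'(x) = 2x
x₀ = 1.5

Newton-Raphson formula: x_{n+1} = x_n - f(x_n)/f'(x_n)

Iteration 1:
  f(1.500000) = -0.750000
  f'(1.500000) = 3.000000
  x_1 = 1.500000 - (-0.750000)/3.000000 = 1.750000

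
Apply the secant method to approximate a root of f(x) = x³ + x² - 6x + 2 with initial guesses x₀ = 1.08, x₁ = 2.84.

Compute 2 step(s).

f(x) = x³ + x² - 6x + 2
x₀ = 1.08, x₁ = 2.84

Secant formula: x_{n+1} = x_n - f(x_n)(x_n - x_{n-1})/(f(x_n) - f(x_{n-1}))

Iteration 1:
  f(1.080000) = -2.053888
  f(2.840000) = 15.931904
  x_2 = 2.840000 - 15.931904×(2.840000 - 1.080000)/(15.931904 - (-2.053888))
       = 1.280983
Iteration 2:
  f(2.840000) = 15.931904
  f(1.280983) = -1.942993
  x_3 = 1.280983 - (-1.942993)×(1.280983 - 2.840000)/(-1.942993 - 15.931904)
       = 1.450448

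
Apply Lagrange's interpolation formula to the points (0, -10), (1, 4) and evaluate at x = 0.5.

Lagrange interpolation formula:
P(x) = Σ yᵢ × Lᵢ(x)
where Lᵢ(x) = Π_{j≠i} (x - xⱼ)/(xᵢ - xⱼ)

L_0(0.5) = (0.5 - 1)/(0 - 1) = 0.500000
L_1(0.5) = (0.5 - 0)/(1 - 0) = 0.500000

P(0.5) = (-10)×L_0(0.5) + 4×L_1(0.5)
P(0.5) = -3.000000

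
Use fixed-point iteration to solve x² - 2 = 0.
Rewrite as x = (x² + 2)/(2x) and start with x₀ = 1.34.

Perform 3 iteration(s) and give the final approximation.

Equation: x² - 2 = 0
Fixed-point form: x = (x² + 2)/(2x)
x₀ = 1.34

x_1 = g(1.340000) = 1.416269
x_2 = g(1.416269) = 1.414215
x_3 = g(1.414215) = 1.414214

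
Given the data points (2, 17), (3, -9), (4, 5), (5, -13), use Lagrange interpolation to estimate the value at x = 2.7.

Lagrange interpolation formula:
P(x) = Σ yᵢ × Lᵢ(x)
where Lᵢ(x) = Π_{j≠i} (x - xⱼ)/(xᵢ - xⱼ)

L_0(2.7) = (2.7 - 3)/(2 - 3) × (2.7 - 4)/(2 - 4) × (2.7 - 5)/(2 - 5) = 0.149500
L_1(2.7) = (2.7 - 2)/(3 - 2) × (2.7 - 4)/(3 - 4) × (2.7 - 5)/(3 - 5) = 1.046500
L_2(2.7) = (2.7 - 2)/(4 - 2) × (2.7 - 3)/(4 - 3) × (2.7 - 5)/(4 - 5) = -0.241500
L_3(2.7) = (2.7 - 2)/(5 - 2) × (2.7 - 3)/(5 - 3) × (2.7 - 4)/(5 - 4) = 0.045500

P(2.7) = 17×L_0(2.7) + (-9)×L_1(2.7) + 5×L_2(2.7) + (-13)×L_3(2.7)
P(2.7) = -8.676000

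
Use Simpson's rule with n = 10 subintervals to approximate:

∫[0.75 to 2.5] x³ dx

f(x) = x³
a = 0.75, b = 2.5, n = 10
h = (b - a)/n = 0.175000

Simpson's rule: (h/3)[f(x₀) + 4f(x₁) + 2f(x₂) + ... + f(xₙ)]

x_0 = 0.7500, f(x_0) = 0.421875, coefficient = 1
x_1 = 0.9250, f(x_1) = 0.791453, coefficient = 4
x_2 = 1.1000, f(x_2) = 1.331000, coefficient = 2
x_3 = 1.2750, f(x_3) = 2.072672, coefficient = 4
x_4 = 1.4500, f(x_4) = 3.048625, coefficient = 2
x_5 = 1.6250, f(x_5) = 4.291016, coefficient = 4
x_6 = 1.8000, f(x_6) = 5.832000, coefficient = 2
x_7 = 1.9750, f(x_7) = 7.703734, coefficient = 4
x_8 = 2.1500, f(x_8) = 9.938375, coefficient = 2
x_9 = 2.3250, f(x_9) = 12.568078, coefficient = 4
x_10 = 2.5000, f(x_10) = 15.625000, coefficient = 1

I ≈ (0.175000/3) × 166.054688 = 9.686523
Exact value: 9.686523
Error: 0.000000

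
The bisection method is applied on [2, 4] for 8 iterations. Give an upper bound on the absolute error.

Bisection error bound: |error| ≤ (b-a)/2^n
|error| ≤ (4 - 2)/2^8 = 2/2^8
|error| ≤ 0.0078125000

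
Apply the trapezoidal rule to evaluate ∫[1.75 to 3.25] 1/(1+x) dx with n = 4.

f(x) = 1/(1+x)
a = 1.75, b = 3.25, n = 4
h = (b - a)/n = 0.375000

Trapezoidal rule: (h/2)[f(x₀) + 2f(x₁) + 2f(x₂) + ... + f(xₙ)]

x_0 = 1.7500, f(x_0) = 0.363636, coefficient = 1
x_1 = 2.1250, f(x_1) = 0.320000, coefficient = 2
x_2 = 2.5000, f(x_2) = 0.285714, coefficient = 2
x_3 = 2.8750, f(x_3) = 0.258065, coefficient = 2
x_4 = 3.2500, f(x_4) = 0.235294, coefficient = 1

I ≈ (0.375000/2) × 2.326488 = 0.436217
Exact value: 0.435318
Error: 0.000898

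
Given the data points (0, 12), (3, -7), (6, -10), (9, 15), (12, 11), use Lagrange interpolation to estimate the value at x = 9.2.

Lagrange interpolation formula:
P(x) = Σ yᵢ × Lᵢ(x)
where Lᵢ(x) = Π_{j≠i} (x - xⱼ)/(xᵢ - xⱼ)

L_0(9.2) = (9.2 - 3)/(0 - 3) × (9.2 - 6)/(0 - 6) × (9.2 - 9)/(0 - 9) × (9.2 - 12)/(0 - 12) = -0.005715
L_1(9.2) = (9.2 - 0)/(3 - 0) × (9.2 - 6)/(3 - 6) × (9.2 - 9)/(3 - 9) × (9.2 - 12)/(3 - 12) = 0.033923
L_2(9.2) = (9.2 - 0)/(6 - 0) × (9.2 - 3)/(6 - 3) × (9.2 - 9)/(6 - 9) × (9.2 - 12)/(6 - 12) = -0.098588
L_3(9.2) = (9.2 - 0)/(9 - 0) × (9.2 - 3)/(9 - 3) × (9.2 - 6)/(9 - 6) × (9.2 - 12)/(9 - 12) = 1.051602
L_4(9.2) = (9.2 - 0)/(12 - 0) × (9.2 - 3)/(12 - 3) × (9.2 - 6)/(12 - 6) × (9.2 - 9)/(12 - 9) = 0.018779

P(9.2) = 12×L_0(9.2) + (-7)×L_1(9.2) + (-10)×L_2(9.2) + 15×L_3(9.2) + 11×L_4(9.2)
P(9.2) = 16.660425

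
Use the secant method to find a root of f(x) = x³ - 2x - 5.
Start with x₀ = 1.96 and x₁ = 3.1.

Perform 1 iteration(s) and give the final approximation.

f(x) = x³ - 2x - 5
x₀ = 1.96, x₁ = 3.1

Secant formula: x_{n+1} = x_n - f(x_n)(x_n - x_{n-1})/(f(x_n) - f(x_{n-1}))

Iteration 1:
  f(1.960000) = -1.390464
  f(3.100000) = 18.591000
  x_2 = 3.100000 - 18.591000×(3.100000 - 1.960000)/(18.591000 - (-1.390464))
       = 2.039330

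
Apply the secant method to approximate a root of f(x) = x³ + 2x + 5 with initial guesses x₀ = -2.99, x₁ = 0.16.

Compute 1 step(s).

f(x) = x³ + 2x + 5
x₀ = -2.99, x₁ = 0.16

Secant formula: x_{n+1} = x_n - f(x_n)(x_n - x_{n-1})/(f(x_n) - f(x_{n-1}))

Iteration 1:
  f(-2.990000) = -27.710899
  f(0.160000) = 5.324096
  x_2 = 0.160000 - 5.324096×(0.160000 - (-2.990000))/(5.324096 - (-27.710899))
       = -0.347671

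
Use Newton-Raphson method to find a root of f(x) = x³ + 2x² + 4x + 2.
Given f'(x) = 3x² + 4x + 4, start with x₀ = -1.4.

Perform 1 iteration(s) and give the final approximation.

f(x) = x³ + 2x² + 4x + 2
f'(x) = 3x² + 4x + 4
x₀ = -1.4

Newton-Raphson formula: x_{n+1} = x_n - f(x_n)/f'(x_n)

Iteration 1:
  f(-1.400000) = -2.424000
  f'(-1.400000) = 4.280000
  x_1 = -1.400000 - (-2.424000)/4.280000 = -0.833645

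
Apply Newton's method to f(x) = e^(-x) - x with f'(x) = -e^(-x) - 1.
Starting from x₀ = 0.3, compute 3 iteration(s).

f(x) = e^(-x) - x
f'(x) = -e^(-x) - 1
x₀ = 0.3

Newton-Raphson formula: x_{n+1} = x_n - f(x_n)/f'(x_n)

Iteration 1:
  f(0.300000) = 0.440818
  f'(0.300000) = -1.740818
  x_1 = 0.300000 - 0.440818/(-1.740818) = 0.553225
Iteration 2:
  f(0.553225) = 0.021868
  f'(0.553225) = -1.575092
  x_2 = 0.553225 - 0.021868/(-1.575092) = 0.567108
Iteration 3:
  f(0.567108) = 0.000055
  f'(0.567108) = -1.567163
  x_3 = 0.567108 - 0.000055/(-1.567163) = 0.567143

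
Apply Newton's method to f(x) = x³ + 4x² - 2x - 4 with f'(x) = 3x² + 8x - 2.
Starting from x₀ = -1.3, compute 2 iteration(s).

f(x) = x³ + 4x² - 2x - 4
f'(x) = 3x² + 8x - 2
x₀ = -1.3

Newton-Raphson formula: x_{n+1} = x_n - f(x_n)/f'(x_n)

Iteration 1:
  f(-1.300000) = 3.163000
  f'(-1.300000) = -7.330000
  x_1 = -1.300000 - 3.163000/(-7.330000) = -0.868486
Iteration 2:
  f(-0.868486) = 0.098970
  f'(-0.868486) = -6.685083
  x_2 = -0.868486 - 0.098970/(-6.685083) = -0.853681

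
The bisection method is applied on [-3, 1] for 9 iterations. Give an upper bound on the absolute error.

Bisection error bound: |error| ≤ (b-a)/2^n
|error| ≤ (1 - (-3))/2^9 = 4/2^9
|error| ≤ 0.0078125000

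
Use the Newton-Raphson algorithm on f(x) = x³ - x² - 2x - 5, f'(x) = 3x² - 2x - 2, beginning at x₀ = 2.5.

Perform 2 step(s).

f(x) = x³ - x² - 2x - 5
f'(x) = 3x² - 2x - 2
x₀ = 2.5

Newton-Raphson formula: x_{n+1} = x_n - f(x_n)/f'(x_n)

Iteration 1:
  f(2.500000) = -0.625000
  f'(2.500000) = 11.750000
  x_1 = 2.500000 - (-0.625000)/11.750000 = 2.553191
Iteration 2:
  f(2.553191) = 0.018541
  f'(2.553191) = 12.449977
  x_2 = 2.553191 - 0.018541/12.449977 = 2.551702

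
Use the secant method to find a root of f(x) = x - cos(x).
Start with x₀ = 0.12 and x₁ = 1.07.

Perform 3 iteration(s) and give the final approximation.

f(x) = x - cos(x)
x₀ = 0.12, x₁ = 1.07

Secant formula: x_{n+1} = x_n - f(x_n)(x_n - x_{n-1})/(f(x_n) - f(x_{n-1}))

Iteration 1:
  f(0.120000) = -0.872809
  f(1.070000) = 0.589876
  x_2 = 1.070000 - 0.589876×(1.070000 - 0.120000)/(0.589876 - (-0.872809))
       = 0.686881
Iteration 2:
  f(1.070000) = 0.589876
  f(0.686881) = -0.086346
  x_3 = 0.686881 - (-0.086346)×(0.686881 - 1.070000)/(-0.086346 - 0.589876)
       = 0.735801
Iteration 3:
  f(0.686881) = -0.086346
  f(0.735801) = -0.005492
  x_4 = 0.735801 - (-0.005492)×(0.735801 - 0.686881)/(-0.005492 - (-0.086346))
       = 0.739124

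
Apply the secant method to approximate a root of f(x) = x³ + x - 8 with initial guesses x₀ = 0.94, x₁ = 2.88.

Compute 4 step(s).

f(x) = x³ + x - 8
x₀ = 0.94, x₁ = 2.88

Secant formula: x_{n+1} = x_n - f(x_n)(x_n - x_{n-1})/(f(x_n) - f(x_{n-1}))

Iteration 1:
  f(0.940000) = -6.229416
  f(2.880000) = 18.767872
  x_2 = 2.880000 - 18.767872×(2.880000 - 0.940000)/(18.767872 - (-6.229416))
       = 1.423455
Iteration 2:
  f(2.880000) = 18.767872
  f(1.423455) = -3.692305
  x_3 = 1.423455 - (-3.692305)×(1.423455 - 2.880000)/(-3.692305 - 18.767872)
       = 1.662902
Iteration 3:
  f(1.423455) = -3.692305
  f(1.662902) = -1.738774
  x_4 = 1.662902 - (-1.738774)×(1.662902 - 1.423455)/(-1.738774 - (-3.692305))
       = 1.876025
Iteration 4:
  f(1.662902) = -1.738774
  f(1.876025) = 0.478638
  x_5 = 1.876025 - 0.478638×(1.876025 - 1.662902)/(0.478638 - (-1.738774))
       = 1.830021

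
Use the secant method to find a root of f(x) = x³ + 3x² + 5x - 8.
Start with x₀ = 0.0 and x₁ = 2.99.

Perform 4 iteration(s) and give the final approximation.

f(x) = x³ + 3x² + 5x - 8
x₀ = 0.0, x₁ = 2.99

Secant formula: x_{n+1} = x_n - f(x_n)(x_n - x_{n-1})/(f(x_n) - f(x_{n-1}))

Iteration 1:
  f(0.000000) = -8.000000
  f(2.990000) = 60.501199
  x_2 = 2.990000 - 60.501199×(2.990000 - 0.000000)/(60.501199 - (-8.000000))
       = 0.349191
Iteration 2:
  f(2.990000) = 60.501199
  f(0.349191) = -5.845664
  x_3 = 0.349191 - (-5.845664)×(0.349191 - 2.990000)/(-5.845664 - 60.501199)
       = 0.581866
Iteration 3:
  f(0.349191) = -5.845664
  f(0.581866) = -3.877961
  x_4 = 0.581866 - (-3.877961)×(0.581866 - 0.349191)/(-3.877961 - (-5.845664))
       = 1.040425
Iteration 4:
  f(0.581866) = -3.877961
  f(1.040425) = 1.575815
  x_5 = 1.040425 - 1.575815×(1.040425 - 0.581866)/(1.575815 - (-3.877961))
       = 0.907929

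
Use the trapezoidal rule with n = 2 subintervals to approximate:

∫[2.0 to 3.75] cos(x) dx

f(x) = cos(x)
a = 2.0, b = 3.75, n = 2
h = (b - a)/n = 0.875000

Trapezoidal rule: (h/2)[f(x₀) + 2f(x₁) + 2f(x₂) + ... + f(xₙ)]

x_0 = 2.0000, f(x_0) = -0.416147, coefficient = 1
x_1 = 2.8750, f(x_1) = -0.964674, coefficient = 2
x_2 = 3.7500, f(x_2) = -0.820559, coefficient = 1

I ≈ (0.875000/2) × -3.166054 = -1.385149
Exact value: -1.480859
Error: 0.095710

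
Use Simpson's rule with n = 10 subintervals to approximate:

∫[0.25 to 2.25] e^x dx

f(x) = e^x
a = 0.25, b = 2.25, n = 10
h = (b - a)/n = 0.200000

Simpson's rule: (h/3)[f(x₀) + 4f(x₁) + 2f(x₂) + ... + f(xₙ)]

x_0 = 0.2500, f(x_0) = 1.284025, coefficient = 1
x_1 = 0.4500, f(x_1) = 1.568312, coefficient = 4
x_2 = 0.6500, f(x_2) = 1.915541, coefficient = 2
x_3 = 0.8500, f(x_3) = 2.339647, coefficient = 4
x_4 = 1.0500, f(x_4) = 2.857651, coefficient = 2
x_5 = 1.2500, f(x_5) = 3.490343, coefficient = 4
x_6 = 1.4500, f(x_6) = 4.263115, coefficient = 2
x_7 = 1.6500, f(x_7) = 5.206980, coefficient = 4
x_8 = 1.8500, f(x_8) = 6.359820, coefficient = 2
x_9 = 2.0500, f(x_9) = 7.767901, coefficient = 4
x_10 = 2.2500, f(x_10) = 9.487736, coefficient = 1

I ≈ (0.200000/3) × 123.056745 = 8.203783
Exact value: 8.203710
Error: 0.000073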